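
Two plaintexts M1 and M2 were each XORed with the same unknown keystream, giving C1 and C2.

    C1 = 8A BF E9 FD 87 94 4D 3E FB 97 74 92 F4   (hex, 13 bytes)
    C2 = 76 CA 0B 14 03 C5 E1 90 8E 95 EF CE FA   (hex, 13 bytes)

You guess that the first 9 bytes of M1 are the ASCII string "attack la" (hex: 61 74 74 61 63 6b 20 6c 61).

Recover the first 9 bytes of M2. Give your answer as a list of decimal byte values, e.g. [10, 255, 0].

First, C1 ⊕ C2 = (M1 ⊕ K) ⊕ (M2 ⊕ K) = M1 ⊕ M2, so the key drops out. Then M2 = (M1 ⊕ M2) ⊕ M1 over the first 9 bytes.
byte 0: (8a XOR 76) XOR 61 = fc XOR 61 = 9d
byte 1: (bf XOR ca) XOR 74 = 75 XOR 74 = 01
byte 2: (e9 XOR 0b) XOR 74 = e2 XOR 74 = 96
byte 3: (fd XOR 14) XOR 61 = e9 XOR 61 = 88
byte 4: (87 XOR 03) XOR 63 = 84 XOR 63 = e7
byte 5: (94 XOR c5) XOR 6b = 51 XOR 6b = 3a
byte 6: (4d XOR e1) XOR 20 = ac XOR 20 = 8c
byte 7: (3e XOR 90) XOR 6c = ae XOR 6c = c2
byte 8: (fb XOR 8e) XOR 61 = 75 XOR 61 = 14

[157, 1, 150, 136, 231, 58, 140, 194, 20]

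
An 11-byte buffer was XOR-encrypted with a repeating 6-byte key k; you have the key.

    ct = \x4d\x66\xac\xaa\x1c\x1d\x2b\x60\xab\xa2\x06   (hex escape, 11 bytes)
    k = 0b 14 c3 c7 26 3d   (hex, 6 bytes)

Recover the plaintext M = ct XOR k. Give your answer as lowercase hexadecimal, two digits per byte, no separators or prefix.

The 6-byte key repeats, so the effective keystream is 0b 14 c3 c7 26 3d 0b 14 c3 c7 26.
byte 0: 4d xor 0b = 46
byte 1: 66 xor 14 = 72
byte 2: ac xor c3 = 6f
byte 3: aa xor c7 = 6d
byte 4: 1c xor 26 = 3a
byte 5: 1d xor 3d = 20
byte 6: 2b xor 0b = 20
byte 7: 60 xor 14 = 74
byte 8: ab xor c3 = 68
byte 9: a2 xor c7 = 65
byte 10: 06 xor 26 = 20

46726f6d3a202074686520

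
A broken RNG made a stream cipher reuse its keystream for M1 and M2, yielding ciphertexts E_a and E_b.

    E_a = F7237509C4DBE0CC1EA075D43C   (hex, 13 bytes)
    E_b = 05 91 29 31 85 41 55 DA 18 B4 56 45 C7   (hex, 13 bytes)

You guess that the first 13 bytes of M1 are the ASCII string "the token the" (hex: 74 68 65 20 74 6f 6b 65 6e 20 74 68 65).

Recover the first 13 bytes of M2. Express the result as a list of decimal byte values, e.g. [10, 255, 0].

[134, 218, 57, 24, 53, 245, 222, 115, 104, 52, 87, 249, 158]

First, E_a ⊕ E_b = (M1 ⊕ K) ⊕ (M2 ⊕ K) = M1 ⊕ M2, so the key drops out. Then M2 = (M1 ⊕ M2) ⊕ M1 over the first 13 bytes.
byte 0: (f7 xor 05) xor 74 = f2 xor 74 = 86
byte 1: (23 xor 91) xor 68 = b2 xor 68 = da
byte 2: (75 xor 29) xor 65 = 5c xor 65 = 39
byte 3: (09 xor 31) xor 20 = 38 xor 20 = 18
byte 4: (c4 xor 85) xor 74 = 41 xor 74 = 35
byte 5: (db xor 41) xor 6f = 9a xor 6f = f5
byte 6: (e0 xor 55) xor 6b = b5 xor 6b = de
byte 7: (cc xor da) xor 65 = 16 xor 65 = 73
byte 8: (1e xor 18) xor 6e = 06 xor 6e = 68
byte 9: (a0 xor b4) xor 20 = 14 xor 20 = 34
byte 10: (75 xor 56) xor 74 = 23 xor 74 = 57
byte 11: (d4 xor 45) xor 68 = 91 xor 68 = f9
byte 12: (3c xor c7) xor 65 = fb xor 65 = 9e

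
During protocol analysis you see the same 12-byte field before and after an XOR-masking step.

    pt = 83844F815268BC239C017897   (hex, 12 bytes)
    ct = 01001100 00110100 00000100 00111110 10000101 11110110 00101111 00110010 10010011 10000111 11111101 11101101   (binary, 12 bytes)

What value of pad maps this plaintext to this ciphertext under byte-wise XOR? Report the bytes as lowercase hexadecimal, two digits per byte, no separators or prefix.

Since ct = pt ⊕ pad, XORing both sides with pt gives pad = pt ⊕ ct.
byte 0: 83 xor 4c = cf
byte 1: 84 xor 34 = b0
byte 2: 4f xor 04 = 4b
byte 3: 81 xor 3e = bf
byte 4: 52 xor 85 = d7
byte 5: 68 xor f6 = 9e
byte 6: bc xor 2f = 93
byte 7: 23 xor 32 = 11
byte 8: 9c xor 93 = 0f
byte 9: 01 xor 87 = 86
byte 10: 78 xor fd = 85
byte 11: 97 xor ed = 7a

cfb04bbfd79e93110f86857a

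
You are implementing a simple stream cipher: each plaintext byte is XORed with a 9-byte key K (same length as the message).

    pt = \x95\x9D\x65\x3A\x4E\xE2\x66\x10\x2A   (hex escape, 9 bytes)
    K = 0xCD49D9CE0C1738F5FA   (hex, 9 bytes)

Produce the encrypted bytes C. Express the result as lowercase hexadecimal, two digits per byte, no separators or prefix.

58d4bcf442f55ee5d0

byte 0: 95 ^ cd = 58
byte 1: 9d ^ 49 = d4
byte 2: 65 ^ d9 = bc
byte 3: 3a ^ ce = f4
byte 4: 4e ^ 0c = 42
byte 5: e2 ^ 17 = f5
byte 6: 66 ^ 38 = 5e
byte 7: 10 ^ f5 = e5
byte 8: 2a ^ fa = d0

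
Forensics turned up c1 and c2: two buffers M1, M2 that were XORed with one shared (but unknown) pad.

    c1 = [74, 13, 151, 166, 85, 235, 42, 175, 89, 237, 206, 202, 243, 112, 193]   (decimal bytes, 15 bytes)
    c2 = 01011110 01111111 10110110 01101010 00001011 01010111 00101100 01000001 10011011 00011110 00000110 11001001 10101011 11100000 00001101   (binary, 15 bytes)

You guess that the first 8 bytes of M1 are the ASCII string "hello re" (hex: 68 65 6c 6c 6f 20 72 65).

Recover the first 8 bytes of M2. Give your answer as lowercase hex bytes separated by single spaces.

First, c1 ⊕ c2 = (M1 ⊕ K) ⊕ (M2 ⊕ K) = M1 ⊕ M2, so the key drops out. Then M2 = (M1 ⊕ M2) ⊕ M1 over the first 8 bytes.
byte 0: (4a ^ 5e) ^ 68 = 14 ^ 68 = 7c
byte 1: (0d ^ 7f) ^ 65 = 72 ^ 65 = 17
byte 2: (97 ^ b6) ^ 6c = 21 ^ 6c = 4d
byte 3: (a6 ^ 6a) ^ 6c = cc ^ 6c = a0
byte 4: (55 ^ 0b) ^ 6f = 5e ^ 6f = 31
byte 5: (eb ^ 57) ^ 20 = bc ^ 20 = 9c
byte 6: (2a ^ 2c) ^ 72 = 06 ^ 72 = 74
byte 7: (af ^ 41) ^ 65 = ee ^ 65 = 8b

7c 17 4d a0 31 9c 74 8b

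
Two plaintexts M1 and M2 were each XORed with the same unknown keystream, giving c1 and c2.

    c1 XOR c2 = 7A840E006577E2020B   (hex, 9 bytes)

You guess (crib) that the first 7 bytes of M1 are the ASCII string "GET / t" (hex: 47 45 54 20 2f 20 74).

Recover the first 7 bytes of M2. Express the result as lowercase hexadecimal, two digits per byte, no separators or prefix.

Since c1 ⊕ c2 = M1 ⊕ M2, XORing with the guessed M1 bytes yields the corresponding M2 bytes: M2 = (c1 ⊕ c2) ⊕ M1.
7a ^ 47 = 3d
84 ^ 45 = c1
0e ^ 54 = 5a
00 ^ 20 = 20
65 ^ 2f = 4a
77 ^ 20 = 57
e2 ^ 74 = 96

3dc15a204a5796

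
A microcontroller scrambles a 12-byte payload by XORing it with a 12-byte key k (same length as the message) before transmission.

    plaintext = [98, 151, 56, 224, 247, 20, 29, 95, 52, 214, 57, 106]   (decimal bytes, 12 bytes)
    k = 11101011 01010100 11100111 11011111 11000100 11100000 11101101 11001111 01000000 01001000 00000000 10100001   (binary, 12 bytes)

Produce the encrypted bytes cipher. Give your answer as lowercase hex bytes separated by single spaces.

89 c3 df 3f 33 f4 f0 90 74 9e 39 cb

XOR is its own inverse, so applying the key byte-wise gives the result directly.
byte 0: 62 xor eb = 89
byte 1: 97 xor 54 = c3
byte 2: 38 xor e7 = df
byte 3: e0 xor df = 3f
byte 4: f7 xor c4 = 33
byte 5: 14 xor e0 = f4
byte 6: 1d xor ed = f0
byte 7: 5f xor cf = 90
byte 8: 34 xor 40 = 74
byte 9: d6 xor 48 = 9e
byte 10: 39 xor 00 = 39
byte 11: 6a xor a1 = cb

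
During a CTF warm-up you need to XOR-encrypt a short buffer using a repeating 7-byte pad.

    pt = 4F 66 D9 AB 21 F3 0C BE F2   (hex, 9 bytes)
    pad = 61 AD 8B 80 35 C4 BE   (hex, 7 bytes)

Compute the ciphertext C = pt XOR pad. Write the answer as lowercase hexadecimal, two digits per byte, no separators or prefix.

2ecb522b1437b2df5f

The 7-byte key repeats, so the effective keystream is 61 ad 8b 80 35 c4 be 61 ad.
byte 0: 01001111 xor 01100001 = 00101110
byte 1: 01100110 xor 10101101 = 11001011
byte 2: 11011001 xor 10001011 = 01010010
byte 3: 10101011 xor 10000000 = 00101011
byte 4: 00100001 xor 00110101 = 00010100
byte 5: 11110011 xor 11000100 = 00110111
byte 6: 00001100 xor 10111110 = 10110010
byte 7: 10111110 xor 01100001 = 11011111
byte 8: 11110010 xor 10101101 = 01011111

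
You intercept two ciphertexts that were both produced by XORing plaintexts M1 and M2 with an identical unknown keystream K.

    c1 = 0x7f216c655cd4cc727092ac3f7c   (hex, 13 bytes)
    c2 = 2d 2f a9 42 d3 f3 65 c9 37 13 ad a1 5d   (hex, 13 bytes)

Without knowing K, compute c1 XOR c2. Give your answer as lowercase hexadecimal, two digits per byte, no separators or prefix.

520ec5278f27a9bb4781019e21

c1 ⊕ c2 = (M1 ⊕ K) ⊕ (M2 ⊕ K) = M1 ⊕ M2 — the shared key cancels under XOR.
7f XOR 2d = 52
21 XOR 2f = 0e
6c XOR a9 = c5
65 XOR 42 = 27
5c XOR d3 = 8f
d4 XOR f3 = 27
cc XOR 65 = a9
72 XOR c9 = bb
70 XOR 37 = 47
92 XOR 13 = 81
ac XOR ad = 01
3f XOR a1 = 9e
7c XOR 5d = 21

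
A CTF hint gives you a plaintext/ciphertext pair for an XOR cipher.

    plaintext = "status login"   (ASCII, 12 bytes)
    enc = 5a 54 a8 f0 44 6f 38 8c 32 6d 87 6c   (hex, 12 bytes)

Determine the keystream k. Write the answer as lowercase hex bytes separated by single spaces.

29 20 c9 84 31 1c 18 e0 5d 0a ee 02

Since enc = plaintext ⊕ k, XORing both sides with plaintext gives k = plaintext ⊕ enc.
byte 0: 73 ⊕ 5a = 29
byte 1: 74 ⊕ 54 = 20
byte 2: 61 ⊕ a8 = c9
byte 3: 74 ⊕ f0 = 84
byte 4: 75 ⊕ 44 = 31
byte 5: 73 ⊕ 6f = 1c
byte 6: 20 ⊕ 38 = 18
byte 7: 6c ⊕ 8c = e0
byte 8: 6f ⊕ 32 = 5d
byte 9: 67 ⊕ 6d = 0a
byte 10: 69 ⊕ 87 = ee
byte 11: 6e ⊕ 6c = 02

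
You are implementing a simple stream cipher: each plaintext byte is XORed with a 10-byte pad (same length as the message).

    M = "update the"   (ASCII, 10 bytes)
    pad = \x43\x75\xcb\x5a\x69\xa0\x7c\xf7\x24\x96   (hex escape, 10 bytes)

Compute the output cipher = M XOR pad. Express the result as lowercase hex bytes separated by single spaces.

36 05 af 3b 1d c5 5c 83 4c f3

XOR is its own inverse, so applying the key byte-wise gives the result directly.
byte 0: 75 ^ 43 = 36
byte 1: 70 ^ 75 = 05
byte 2: 64 ^ cb = af
byte 3: 61 ^ 5a = 3b
byte 4: 74 ^ 69 = 1d
byte 5: 65 ^ a0 = c5
byte 6: 20 ^ 7c = 5c
byte 7: 74 ^ f7 = 83
byte 8: 68 ^ 24 = 4c
byte 9: 65 ^ 96 = f3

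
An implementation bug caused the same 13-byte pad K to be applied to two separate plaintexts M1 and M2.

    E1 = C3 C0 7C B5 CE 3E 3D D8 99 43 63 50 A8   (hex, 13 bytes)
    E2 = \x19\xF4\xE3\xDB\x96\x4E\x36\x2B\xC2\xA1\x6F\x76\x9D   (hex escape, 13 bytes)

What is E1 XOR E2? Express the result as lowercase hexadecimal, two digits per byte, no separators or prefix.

da349f6e58700bf35be20c2635

E1 ⊕ E2 = (M1 ⊕ K) ⊕ (M2 ⊕ K) = M1 ⊕ M2 — the shared key cancels under XOR.
byte 0: 11000011 xor 00011001 = 11011010
byte 1: 11000000 xor 11110100 = 00110100
byte 2: 01111100 xor 11100011 = 10011111
byte 3: 10110101 xor 11011011 = 01101110
byte 4: 11001110 xor 10010110 = 01011000
byte 5: 00111110 xor 01001110 = 01110000
byte 6: 00111101 xor 00110110 = 00001011
byte 7: 11011000 xor 00101011 = 11110011
byte 8: 10011001 xor 11000010 = 01011011
byte 9: 01000011 xor 10100001 = 11100010
byte 10: 01100011 xor 01101111 = 00001100
byte 11: 01010000 xor 01110110 = 00100110
byte 12: 10101000 xor 10011101 = 00110101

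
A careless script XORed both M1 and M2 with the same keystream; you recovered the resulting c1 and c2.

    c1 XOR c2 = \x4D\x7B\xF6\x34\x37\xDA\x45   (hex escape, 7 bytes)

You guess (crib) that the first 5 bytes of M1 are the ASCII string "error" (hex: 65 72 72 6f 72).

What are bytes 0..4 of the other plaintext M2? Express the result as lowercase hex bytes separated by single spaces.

28 09 84 5b 45

Since c1 ⊕ c2 = M1 ⊕ M2, XORing with the guessed M1 bytes yields the corresponding M2 bytes: M2 = (c1 ⊕ c2) ⊕ M1.
4d XOR 65 = 28
7b XOR 72 = 09
f6 XOR 72 = 84
34 XOR 6f = 5b
37 XOR 72 = 45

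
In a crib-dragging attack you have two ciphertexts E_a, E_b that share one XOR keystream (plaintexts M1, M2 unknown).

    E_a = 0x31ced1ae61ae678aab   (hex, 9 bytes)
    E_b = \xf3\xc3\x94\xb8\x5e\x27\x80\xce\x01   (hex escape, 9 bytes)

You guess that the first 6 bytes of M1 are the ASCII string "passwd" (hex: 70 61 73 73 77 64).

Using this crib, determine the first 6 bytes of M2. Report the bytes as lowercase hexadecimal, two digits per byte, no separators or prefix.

b26c366548ed

First, E_a ⊕ E_b = (M1 ⊕ K) ⊕ (M2 ⊕ K) = M1 ⊕ M2, so the key drops out. Then M2 = (M1 ⊕ M2) ⊕ M1 over the first 6 bytes.
byte 0: (31 XOR f3) XOR 70 = c2 XOR 70 = b2
byte 1: (ce XOR c3) XOR 61 = 0d XOR 61 = 6c
byte 2: (d1 XOR 94) XOR 73 = 45 XOR 73 = 36
byte 3: (ae XOR b8) XOR 73 = 16 XOR 73 = 65
byte 4: (61 XOR 5e) XOR 77 = 3f XOR 77 = 48
byte 5: (ae XOR 27) XOR 64 = 89 XOR 64 = ed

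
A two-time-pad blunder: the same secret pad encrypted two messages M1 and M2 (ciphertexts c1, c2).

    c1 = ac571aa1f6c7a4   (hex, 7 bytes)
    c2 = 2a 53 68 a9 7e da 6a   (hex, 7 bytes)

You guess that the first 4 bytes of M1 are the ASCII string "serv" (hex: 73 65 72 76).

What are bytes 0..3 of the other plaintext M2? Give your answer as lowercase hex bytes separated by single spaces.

First, c1 ⊕ c2 = (M1 ⊕ K) ⊕ (M2 ⊕ K) = M1 ⊕ M2, so the key drops out. Then M2 = (M1 ⊕ M2) ⊕ M1 over the first 4 bytes.
byte 0: (ac XOR 2a) XOR 73 = 86 XOR 73 = f5
byte 1: (57 XOR 53) XOR 65 = 04 XOR 65 = 61
byte 2: (1a XOR 68) XOR 72 = 72 XOR 72 = 00
byte 3: (a1 XOR a9) XOR 76 = 08 XOR 76 = 7e

f5 61 00 7e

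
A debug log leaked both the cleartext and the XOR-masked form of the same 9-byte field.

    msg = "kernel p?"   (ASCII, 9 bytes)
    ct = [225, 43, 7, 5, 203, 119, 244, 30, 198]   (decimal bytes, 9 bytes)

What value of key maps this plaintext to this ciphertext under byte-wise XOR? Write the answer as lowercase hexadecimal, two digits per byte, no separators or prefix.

Since ct = msg ⊕ key, XORing both sides with msg gives key = msg ⊕ ct.
6b xor e1 = 8a
65 xor 2b = 4e
72 xor 07 = 75
6e xor 05 = 6b
65 xor cb = ae
6c xor 77 = 1b
20 xor f4 = d4
70 xor 1e = 6e
3f xor c6 = f9

8a4e756bae1bd46ef9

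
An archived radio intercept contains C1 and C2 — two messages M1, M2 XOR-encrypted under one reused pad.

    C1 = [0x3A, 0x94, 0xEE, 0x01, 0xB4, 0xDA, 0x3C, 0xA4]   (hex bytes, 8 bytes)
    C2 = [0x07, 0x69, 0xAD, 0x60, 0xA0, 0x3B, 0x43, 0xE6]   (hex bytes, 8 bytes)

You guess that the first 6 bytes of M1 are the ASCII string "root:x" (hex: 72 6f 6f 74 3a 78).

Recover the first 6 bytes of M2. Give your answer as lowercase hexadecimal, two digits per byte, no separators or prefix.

First, C1 ⊕ C2 = (M1 ⊕ K) ⊕ (M2 ⊕ K) = M1 ⊕ M2, so the key drops out. Then M2 = (M1 ⊕ M2) ⊕ M1 over the first 6 bytes.
byte 0: (3a xor 07) xor 72 = 3d xor 72 = 4f
byte 1: (94 xor 69) xor 6f = fd xor 6f = 92
byte 2: (ee xor ad) xor 6f = 43 xor 6f = 2c
byte 3: (01 xor 60) xor 74 = 61 xor 74 = 15
byte 4: (b4 xor a0) xor 3a = 14 xor 3a = 2e
byte 5: (da xor 3b) xor 78 = e1 xor 78 = 99

4f922c152e99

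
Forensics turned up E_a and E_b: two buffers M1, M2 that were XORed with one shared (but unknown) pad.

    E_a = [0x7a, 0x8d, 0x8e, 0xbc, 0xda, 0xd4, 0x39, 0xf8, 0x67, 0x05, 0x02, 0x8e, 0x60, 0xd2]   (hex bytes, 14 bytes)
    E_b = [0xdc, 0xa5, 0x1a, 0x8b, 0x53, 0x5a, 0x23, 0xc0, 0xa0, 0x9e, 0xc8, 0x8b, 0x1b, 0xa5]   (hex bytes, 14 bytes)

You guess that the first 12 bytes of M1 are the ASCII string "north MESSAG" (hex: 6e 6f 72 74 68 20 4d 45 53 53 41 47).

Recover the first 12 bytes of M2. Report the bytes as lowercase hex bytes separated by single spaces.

c8 47 e6 43 e1 ae 57 7d 94 c8 8b 42

First, E_a ⊕ E_b = (M1 ⊕ K) ⊕ (M2 ⊕ K) = M1 ⊕ M2, so the key drops out. Then M2 = (M1 ⊕ M2) ⊕ M1 over the first 12 bytes.
byte 0: (7a ^ dc) ^ 6e = a6 ^ 6e = c8
byte 1: (8d ^ a5) ^ 6f = 28 ^ 6f = 47
byte 2: (8e ^ 1a) ^ 72 = 94 ^ 72 = e6
byte 3: (bc ^ 8b) ^ 74 = 37 ^ 74 = 43
byte 4: (da ^ 53) ^ 68 = 89 ^ 68 = e1
byte 5: (d4 ^ 5a) ^ 20 = 8e ^ 20 = ae
byte 6: (39 ^ 23) ^ 4d = 1a ^ 4d = 57
byte 7: (f8 ^ c0) ^ 45 = 38 ^ 45 = 7d
byte 8: (67 ^ a0) ^ 53 = c7 ^ 53 = 94
byte 9: (05 ^ 9e) ^ 53 = 9b ^ 53 = c8
byte 10: (02 ^ c8) ^ 41 = ca ^ 41 = 8b
byte 11: (8e ^ 8b) ^ 47 = 05 ^ 47 = 42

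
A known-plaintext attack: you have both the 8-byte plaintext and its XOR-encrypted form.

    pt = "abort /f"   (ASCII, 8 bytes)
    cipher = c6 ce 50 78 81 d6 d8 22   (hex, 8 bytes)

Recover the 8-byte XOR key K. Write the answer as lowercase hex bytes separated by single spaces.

a7 ac 3f 0a f5 f6 f7 44

Since cipher = pt ⊕ K, XORing both sides with pt gives K = pt ⊕ cipher.
01100001 xor 11000110 = 10100111
01100010 xor 11001110 = 10101100
01101111 xor 01010000 = 00111111
01110010 xor 01111000 = 00001010
01110100 xor 10000001 = 11110101
00100000 xor 11010110 = 11110110
00101111 xor 11011000 = 11110111
01100110 xor 00100010 = 01000100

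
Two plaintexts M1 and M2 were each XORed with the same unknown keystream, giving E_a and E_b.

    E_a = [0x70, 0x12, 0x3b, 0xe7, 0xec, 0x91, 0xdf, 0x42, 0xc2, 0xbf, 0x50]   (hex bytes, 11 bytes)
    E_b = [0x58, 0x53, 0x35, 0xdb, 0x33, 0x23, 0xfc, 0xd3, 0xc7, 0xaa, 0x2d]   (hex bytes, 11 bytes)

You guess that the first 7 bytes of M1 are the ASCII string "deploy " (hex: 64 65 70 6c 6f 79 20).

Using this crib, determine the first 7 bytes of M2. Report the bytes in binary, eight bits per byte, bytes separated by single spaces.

01001100 00100100 01111110 01010000 10110000 11001011 00000011

First, E_a ⊕ E_b = (M1 ⊕ K) ⊕ (M2 ⊕ K) = M1 ⊕ M2, so the key drops out. Then M2 = (M1 ⊕ M2) ⊕ M1 over the first 7 bytes.
byte 0: (70 xor 58) xor 64 = 28 xor 64 = 4c
byte 1: (12 xor 53) xor 65 = 41 xor 65 = 24
byte 2: (3b xor 35) xor 70 = 0e xor 70 = 7e
byte 3: (e7 xor db) xor 6c = 3c xor 6c = 50
byte 4: (ec xor 33) xor 6f = df xor 6f = b0
byte 5: (91 xor 23) xor 79 = b2 xor 79 = cb
byte 6: (df xor fc) xor 20 = 23 xor 20 = 03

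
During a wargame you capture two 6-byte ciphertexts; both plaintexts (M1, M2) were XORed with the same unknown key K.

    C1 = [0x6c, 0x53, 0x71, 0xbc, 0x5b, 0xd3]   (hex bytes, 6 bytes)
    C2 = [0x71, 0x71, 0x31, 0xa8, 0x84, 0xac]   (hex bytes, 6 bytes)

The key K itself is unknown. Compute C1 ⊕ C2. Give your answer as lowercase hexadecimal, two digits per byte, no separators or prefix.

1d224014df7f

C1 ⊕ C2 = (M1 ⊕ K) ⊕ (M2 ⊕ K) = M1 ⊕ M2 — the shared key cancels under XOR.
6c xor 71 = 1d
53 xor 71 = 22
71 xor 31 = 40
bc xor a8 = 14
5b xor 84 = df
d3 xor ac = 7f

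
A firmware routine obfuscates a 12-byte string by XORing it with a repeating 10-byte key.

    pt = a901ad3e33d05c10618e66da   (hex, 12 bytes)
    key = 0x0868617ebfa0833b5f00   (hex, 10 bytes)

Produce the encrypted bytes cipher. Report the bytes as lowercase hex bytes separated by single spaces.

a1 69 cc 40 8c 70 df 2b 3e 8e 6e b2

The 10-byte key repeats, so the effective keystream is 08 68 61 7e bf a0 83 3b 5f 00 08 68.
byte 0: 10101001 XOR 00001000 = 10100001
byte 1: 00000001 XOR 01101000 = 01101001
byte 2: 10101101 XOR 01100001 = 11001100
byte 3: 00111110 XOR 01111110 = 01000000
byte 4: 00110011 XOR 10111111 = 10001100
byte 5: 11010000 XOR 10100000 = 01110000
byte 6: 01011100 XOR 10000011 = 11011111
byte 7: 00010000 XOR 00111011 = 00101011
byte 8: 01100001 XOR 01011111 = 00111110
byte 9: 10001110 XOR 00000000 = 10001110
byte 10: 01100110 XOR 00001000 = 01101110
byte 11: 11011010 XOR 01101000 = 10110010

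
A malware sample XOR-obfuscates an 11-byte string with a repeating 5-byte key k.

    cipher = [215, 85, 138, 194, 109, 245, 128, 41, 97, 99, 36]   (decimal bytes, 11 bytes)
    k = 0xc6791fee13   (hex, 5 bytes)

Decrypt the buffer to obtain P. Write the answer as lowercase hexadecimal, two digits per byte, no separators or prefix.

The 5-byte key repeats, so the effective keystream is c6 79 1f ee 13 c6 79 1f ee 13 c6.
byte 0: 215 XOR 198 =  17
byte 1:  85 XOR 121 =  44
byte 2: 138 XOR  31 = 149
byte 3: 194 XOR 238 =  44
byte 4: 109 XOR  19 = 126
byte 5: 245 XOR 198 =  51
byte 6: 128 XOR 121 = 249
byte 7:  41 XOR  31 =  54
byte 8:  97 XOR 238 = 143
byte 9:  99 XOR  19 = 112
byte 10:  36 XOR 198 = 226

112c952c7e33f9368f70e2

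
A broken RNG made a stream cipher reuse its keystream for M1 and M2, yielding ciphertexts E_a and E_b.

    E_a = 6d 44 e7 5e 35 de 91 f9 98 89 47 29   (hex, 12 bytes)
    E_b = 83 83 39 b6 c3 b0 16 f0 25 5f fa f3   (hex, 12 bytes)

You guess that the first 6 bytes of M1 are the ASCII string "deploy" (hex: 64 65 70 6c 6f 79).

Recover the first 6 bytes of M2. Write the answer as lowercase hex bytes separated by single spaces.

8a a2 ae 84 99 17

First, E_a ⊕ E_b = (M1 ⊕ K) ⊕ (M2 ⊕ K) = M1 ⊕ M2, so the key drops out. Then M2 = (M1 ⊕ M2) ⊕ M1 over the first 6 bytes.
byte 0: (6d XOR 83) XOR 64 = ee XOR 64 = 8a
byte 1: (44 XOR 83) XOR 65 = c7 XOR 65 = a2
byte 2: (e7 XOR 39) XOR 70 = de XOR 70 = ae
byte 3: (5e XOR b6) XOR 6c = e8 XOR 6c = 84
byte 4: (35 XOR c3) XOR 6f = f6 XOR 6f = 99
byte 5: (de XOR b0) XOR 79 = 6e XOR 79 = 17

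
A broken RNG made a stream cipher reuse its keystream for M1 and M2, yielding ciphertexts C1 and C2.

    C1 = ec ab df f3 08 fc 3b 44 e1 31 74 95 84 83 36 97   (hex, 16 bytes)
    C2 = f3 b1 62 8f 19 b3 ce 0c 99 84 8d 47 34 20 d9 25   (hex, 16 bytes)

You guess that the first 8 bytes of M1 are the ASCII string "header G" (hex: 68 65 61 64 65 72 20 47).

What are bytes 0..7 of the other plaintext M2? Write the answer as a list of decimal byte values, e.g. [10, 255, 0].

First, C1 ⊕ C2 = (M1 ⊕ K) ⊕ (M2 ⊕ K) = M1 ⊕ M2, so the key drops out. Then M2 = (M1 ⊕ M2) ⊕ M1 over the first 8 bytes.
byte 0: (ec ⊕ f3) ⊕ 68 = 1f ⊕ 68 = 77
byte 1: (ab ⊕ b1) ⊕ 65 = 1a ⊕ 65 = 7f
byte 2: (df ⊕ 62) ⊕ 61 = bd ⊕ 61 = dc
byte 3: (f3 ⊕ 8f) ⊕ 64 = 7c ⊕ 64 = 18
byte 4: (08 ⊕ 19) ⊕ 65 = 11 ⊕ 65 = 74
byte 5: (fc ⊕ b3) ⊕ 72 = 4f ⊕ 72 = 3d
byte 6: (3b ⊕ ce) ⊕ 20 = f5 ⊕ 20 = d5
byte 7: (44 ⊕ 0c) ⊕ 47 = 48 ⊕ 47 = 0f

[119, 127, 220, 24, 116, 61, 213, 15]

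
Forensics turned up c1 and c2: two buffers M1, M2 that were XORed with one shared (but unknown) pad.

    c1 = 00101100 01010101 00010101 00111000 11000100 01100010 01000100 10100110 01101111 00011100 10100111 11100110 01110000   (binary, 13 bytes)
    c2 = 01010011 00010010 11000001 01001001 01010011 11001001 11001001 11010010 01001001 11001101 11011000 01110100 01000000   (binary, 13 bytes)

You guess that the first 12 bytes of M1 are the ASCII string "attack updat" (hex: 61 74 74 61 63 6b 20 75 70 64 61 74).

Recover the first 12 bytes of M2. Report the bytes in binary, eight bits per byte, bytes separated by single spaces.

First, c1 ⊕ c2 = (M1 ⊕ K) ⊕ (M2 ⊕ K) = M1 ⊕ M2, so the key drops out. Then M2 = (M1 ⊕ M2) ⊕ M1 over the first 12 bytes.
byte 0: (2c ⊕ 53) ⊕ 61 = 7f ⊕ 61 = 1e
byte 1: (55 ⊕ 12) ⊕ 74 = 47 ⊕ 74 = 33
byte 2: (15 ⊕ c1) ⊕ 74 = d4 ⊕ 74 = a0
byte 3: (38 ⊕ 49) ⊕ 61 = 71 ⊕ 61 = 10
byte 4: (c4 ⊕ 53) ⊕ 63 = 97 ⊕ 63 = f4
byte 5: (62 ⊕ c9) ⊕ 6b = ab ⊕ 6b = c0
byte 6: (44 ⊕ c9) ⊕ 20 = 8d ⊕ 20 = ad
byte 7: (a6 ⊕ d2) ⊕ 75 = 74 ⊕ 75 = 01
byte 8: (6f ⊕ 49) ⊕ 70 = 26 ⊕ 70 = 56
byte 9: (1c ⊕ cd) ⊕ 64 = d1 ⊕ 64 = b5
byte 10: (a7 ⊕ d8) ⊕ 61 = 7f ⊕ 61 = 1e
byte 11: (e6 ⊕ 74) ⊕ 74 = 92 ⊕ 74 = e6

00011110 00110011 10100000 00010000 11110100 11000000 10101101 00000001 01010110 10110101 00011110 11100110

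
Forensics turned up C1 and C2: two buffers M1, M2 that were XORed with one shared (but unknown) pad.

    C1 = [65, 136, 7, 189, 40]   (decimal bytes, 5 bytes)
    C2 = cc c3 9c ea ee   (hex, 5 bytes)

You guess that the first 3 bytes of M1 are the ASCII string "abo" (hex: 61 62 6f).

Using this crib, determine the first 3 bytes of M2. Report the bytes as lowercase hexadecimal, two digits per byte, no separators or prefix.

First, C1 ⊕ C2 = (M1 ⊕ K) ⊕ (M2 ⊕ K) = M1 ⊕ M2, so the key drops out. Then M2 = (M1 ⊕ M2) ⊕ M1 over the first 3 bytes.
byte 0: (41 XOR cc) XOR 61 = 8d XOR 61 = ec
byte 1: (88 XOR c3) XOR 62 = 4b XOR 62 = 29
byte 2: (07 XOR 9c) XOR 6f = 9b XOR 6f = f4

ec29f4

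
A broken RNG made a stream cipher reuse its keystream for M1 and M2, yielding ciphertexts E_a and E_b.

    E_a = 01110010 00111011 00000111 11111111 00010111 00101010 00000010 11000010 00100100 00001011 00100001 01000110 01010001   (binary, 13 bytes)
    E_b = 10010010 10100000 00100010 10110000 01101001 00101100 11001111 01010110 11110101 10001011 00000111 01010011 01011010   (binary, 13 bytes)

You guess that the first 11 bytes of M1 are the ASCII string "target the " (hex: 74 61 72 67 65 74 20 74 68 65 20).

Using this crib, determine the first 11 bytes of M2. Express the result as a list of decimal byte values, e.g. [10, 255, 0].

First, E_a ⊕ E_b = (M1 ⊕ K) ⊕ (M2 ⊕ K) = M1 ⊕ M2, so the key drops out. Then M2 = (M1 ⊕ M2) ⊕ M1 over the first 11 bytes.
byte 0: (72 ^ 92) ^ 74 = e0 ^ 74 = 94
byte 1: (3b ^ a0) ^ 61 = 9b ^ 61 = fa
byte 2: (07 ^ 22) ^ 72 = 25 ^ 72 = 57
byte 3: (ff ^ b0) ^ 67 = 4f ^ 67 = 28
byte 4: (17 ^ 69) ^ 65 = 7e ^ 65 = 1b
byte 5: (2a ^ 2c) ^ 74 = 06 ^ 74 = 72
byte 6: (02 ^ cf) ^ 20 = cd ^ 20 = ed
byte 7: (c2 ^ 56) ^ 74 = 94 ^ 74 = e0
byte 8: (24 ^ f5) ^ 68 = d1 ^ 68 = b9
byte 9: (0b ^ 8b) ^ 65 = 80 ^ 65 = e5
byte 10: (21 ^ 07) ^ 20 = 26 ^ 20 = 06

[148, 250, 87, 40, 27, 114, 237, 224, 185, 229, 6]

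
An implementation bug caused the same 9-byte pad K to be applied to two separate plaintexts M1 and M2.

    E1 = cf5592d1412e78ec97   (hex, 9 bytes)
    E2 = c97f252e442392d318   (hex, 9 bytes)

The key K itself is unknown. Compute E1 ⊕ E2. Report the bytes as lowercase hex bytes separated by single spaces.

E1 ⊕ E2 = (M1 ⊕ K) ⊕ (M2 ⊕ K) = M1 ⊕ M2 — the shared key cancels under XOR.
11001111 ⊕ 11001001 = 00000110
01010101 ⊕ 01111111 = 00101010
10010010 ⊕ 00100101 = 10110111
11010001 ⊕ 00101110 = 11111111
01000001 ⊕ 01000100 = 00000101
00101110 ⊕ 00100011 = 00001101
01111000 ⊕ 10010010 = 11101010
11101100 ⊕ 11010011 = 00111111
10010111 ⊕ 00011000 = 10001111

06 2a b7 ff 05 0d ea 3f 8f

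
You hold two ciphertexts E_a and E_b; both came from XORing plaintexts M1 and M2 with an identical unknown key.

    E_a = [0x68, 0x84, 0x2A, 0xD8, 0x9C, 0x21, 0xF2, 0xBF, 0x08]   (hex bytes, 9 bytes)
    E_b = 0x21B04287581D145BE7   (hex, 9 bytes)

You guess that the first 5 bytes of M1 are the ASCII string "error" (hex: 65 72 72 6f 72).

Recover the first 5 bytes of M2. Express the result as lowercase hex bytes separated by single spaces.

2c 46 1a 30 b6

First, E_a ⊕ E_b = (M1 ⊕ K) ⊕ (M2 ⊕ K) = M1 ⊕ M2, so the key drops out. Then M2 = (M1 ⊕ M2) ⊕ M1 over the first 5 bytes.
byte 0: (68 ^ 21) ^ 65 = 49 ^ 65 = 2c
byte 1: (84 ^ b0) ^ 72 = 34 ^ 72 = 46
byte 2: (2a ^ 42) ^ 72 = 68 ^ 72 = 1a
byte 3: (d8 ^ 87) ^ 6f = 5f ^ 6f = 30
byte 4: (9c ^ 58) ^ 72 = c4 ^ 72 = b6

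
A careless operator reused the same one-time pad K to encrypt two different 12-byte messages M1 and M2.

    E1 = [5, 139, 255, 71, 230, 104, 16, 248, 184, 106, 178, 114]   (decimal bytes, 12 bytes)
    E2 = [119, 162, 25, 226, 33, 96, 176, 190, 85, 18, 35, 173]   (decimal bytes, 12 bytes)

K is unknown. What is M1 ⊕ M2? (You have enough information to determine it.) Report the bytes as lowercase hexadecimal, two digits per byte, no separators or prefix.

E1 ⊕ E2 = (M1 ⊕ K) ⊕ (M2 ⊕ K) = M1 ⊕ M2 — the shared key cancels under XOR.
00000101 ⊕ 01110111 = 01110010
10001011 ⊕ 10100010 = 00101001
11111111 ⊕ 00011001 = 11100110
01000111 ⊕ 11100010 = 10100101
11100110 ⊕ 00100001 = 11000111
01101000 ⊕ 01100000 = 00001000
00010000 ⊕ 10110000 = 10100000
11111000 ⊕ 10111110 = 01000110
10111000 ⊕ 01010101 = 11101101
01101010 ⊕ 00010010 = 01111000
10110010 ⊕ 00100011 = 10010001
01110010 ⊕ 10101101 = 11011111

7229e6a5c708a046ed7891df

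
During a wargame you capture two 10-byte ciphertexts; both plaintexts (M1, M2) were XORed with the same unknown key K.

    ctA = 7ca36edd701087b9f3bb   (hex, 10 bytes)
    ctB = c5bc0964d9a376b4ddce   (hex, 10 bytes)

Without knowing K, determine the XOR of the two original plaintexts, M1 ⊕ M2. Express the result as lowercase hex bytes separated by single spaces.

ctA ⊕ ctB = (M1 ⊕ K) ⊕ (M2 ⊕ K) = M1 ⊕ M2 — the shared key cancels under XOR.
byte 0: 7c XOR c5 = b9
byte 1: a3 XOR bc = 1f
byte 2: 6e XOR 09 = 67
byte 3: dd XOR 64 = b9
byte 4: 70 XOR d9 = a9
byte 5: 10 XOR a3 = b3
byte 6: 87 XOR 76 = f1
byte 7: b9 XOR b4 = 0d
byte 8: f3 XOR dd = 2e
byte 9: bb XOR ce = 75

b9 1f 67 b9 a9 b3 f1 0d 2e 75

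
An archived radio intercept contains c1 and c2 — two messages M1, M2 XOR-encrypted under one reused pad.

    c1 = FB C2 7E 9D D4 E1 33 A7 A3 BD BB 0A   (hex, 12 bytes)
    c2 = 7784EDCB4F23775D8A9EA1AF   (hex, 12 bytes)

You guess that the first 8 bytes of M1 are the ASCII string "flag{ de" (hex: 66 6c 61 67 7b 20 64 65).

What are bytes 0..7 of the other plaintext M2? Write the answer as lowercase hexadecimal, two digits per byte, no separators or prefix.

First, c1 ⊕ c2 = (M1 ⊕ K) ⊕ (M2 ⊕ K) = M1 ⊕ M2, so the key drops out. Then M2 = (M1 ⊕ M2) ⊕ M1 over the first 8 bytes.
byte 0: (fb ⊕ 77) ⊕ 66 = 8c ⊕ 66 = ea
byte 1: (c2 ⊕ 84) ⊕ 6c = 46 ⊕ 6c = 2a
byte 2: (7e ⊕ ed) ⊕ 61 = 93 ⊕ 61 = f2
byte 3: (9d ⊕ cb) ⊕ 67 = 56 ⊕ 67 = 31
byte 4: (d4 ⊕ 4f) ⊕ 7b = 9b ⊕ 7b = e0
byte 5: (e1 ⊕ 23) ⊕ 20 = c2 ⊕ 20 = e2
byte 6: (33 ⊕ 77) ⊕ 64 = 44 ⊕ 64 = 20
byte 7: (a7 ⊕ 5d) ⊕ 65 = fa ⊕ 65 = 9f

ea2af231e0e2209f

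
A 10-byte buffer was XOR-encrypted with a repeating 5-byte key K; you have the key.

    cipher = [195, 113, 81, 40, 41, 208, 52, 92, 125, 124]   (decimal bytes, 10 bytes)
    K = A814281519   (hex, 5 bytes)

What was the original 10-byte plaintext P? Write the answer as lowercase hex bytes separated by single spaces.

The 5-byte key repeats, so the effective keystream is a8 14 28 15 19 a8 14 28 15 19.
byte 0: c3 XOR a8 = 6b
byte 1: 71 XOR 14 = 65
byte 2: 51 XOR 28 = 79
byte 3: 28 XOR 15 = 3d
byte 4: 29 XOR 19 = 30
byte 5: d0 XOR a8 = 78
byte 6: 34 XOR 14 = 20
byte 7: 5c XOR 28 = 74
byte 8: 7d XOR 15 = 68
byte 9: 7c XOR 19 = 65

6b 65 79 3d 30 78 20 74 68 65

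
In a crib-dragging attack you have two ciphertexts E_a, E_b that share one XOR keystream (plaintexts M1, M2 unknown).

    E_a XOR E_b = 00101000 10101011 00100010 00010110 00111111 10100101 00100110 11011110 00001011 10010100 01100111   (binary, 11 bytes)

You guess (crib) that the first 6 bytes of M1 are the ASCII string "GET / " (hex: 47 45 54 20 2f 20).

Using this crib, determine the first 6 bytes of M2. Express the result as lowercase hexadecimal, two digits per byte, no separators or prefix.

Since E_a ⊕ E_b = M1 ⊕ M2, XORing with the guessed M1 bytes yields the corresponding M2 bytes: M2 = (E_a ⊕ E_b) ⊕ M1.
byte 0: 28 XOR 47 = 6f
byte 1: ab XOR 45 = ee
byte 2: 22 XOR 54 = 76
byte 3: 16 XOR 20 = 36
byte 4: 3f XOR 2f = 10
byte 5: a5 XOR 20 = 85

6fee76361085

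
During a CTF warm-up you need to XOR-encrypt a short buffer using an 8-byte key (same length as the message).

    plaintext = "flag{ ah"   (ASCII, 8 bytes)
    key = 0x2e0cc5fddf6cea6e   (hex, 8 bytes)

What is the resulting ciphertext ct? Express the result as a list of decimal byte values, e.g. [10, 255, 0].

66 ⊕ 2e = 48
6c ⊕ 0c = 60
61 ⊕ c5 = a4
67 ⊕ fd = 9a
7b ⊕ df = a4
20 ⊕ 6c = 4c
61 ⊕ ea = 8b
68 ⊕ 6e = 06

[72, 96, 164, 154, 164, 76, 139, 6]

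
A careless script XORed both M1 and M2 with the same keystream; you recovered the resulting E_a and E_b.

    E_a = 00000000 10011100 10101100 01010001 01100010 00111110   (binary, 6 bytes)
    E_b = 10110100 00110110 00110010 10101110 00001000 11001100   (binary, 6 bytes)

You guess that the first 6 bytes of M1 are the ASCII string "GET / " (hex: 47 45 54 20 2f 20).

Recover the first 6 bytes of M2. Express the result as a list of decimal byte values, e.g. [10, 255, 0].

First, E_a ⊕ E_b = (M1 ⊕ K) ⊕ (M2 ⊕ K) = M1 ⊕ M2, so the key drops out. Then M2 = (M1 ⊕ M2) ⊕ M1 over the first 6 bytes.
byte 0: (00 xor b4) xor 47 = b4 xor 47 = f3
byte 1: (9c xor 36) xor 45 = aa xor 45 = ef
byte 2: (ac xor 32) xor 54 = 9e xor 54 = ca
byte 3: (51 xor ae) xor 20 = ff xor 20 = df
byte 4: (62 xor 08) xor 2f = 6a xor 2f = 45
byte 5: (3e xor cc) xor 20 = f2 xor 20 = d2

[243, 239, 202, 223, 69, 210]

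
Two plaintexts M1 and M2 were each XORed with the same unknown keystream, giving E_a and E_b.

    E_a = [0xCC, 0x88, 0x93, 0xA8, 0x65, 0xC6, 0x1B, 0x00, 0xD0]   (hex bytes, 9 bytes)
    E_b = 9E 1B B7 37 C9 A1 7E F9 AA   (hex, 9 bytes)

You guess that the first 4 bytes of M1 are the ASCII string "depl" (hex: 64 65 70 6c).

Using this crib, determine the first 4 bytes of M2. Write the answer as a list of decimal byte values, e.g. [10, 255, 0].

[54, 246, 84, 243]

First, E_a ⊕ E_b = (M1 ⊕ K) ⊕ (M2 ⊕ K) = M1 ⊕ M2, so the key drops out. Then M2 = (M1 ⊕ M2) ⊕ M1 over the first 4 bytes.
byte 0: (cc ^ 9e) ^ 64 = 52 ^ 64 = 36
byte 1: (88 ^ 1b) ^ 65 = 93 ^ 65 = f6
byte 2: (93 ^ b7) ^ 70 = 24 ^ 70 = 54
byte 3: (a8 ^ 37) ^ 6c = 9f ^ 6c = f3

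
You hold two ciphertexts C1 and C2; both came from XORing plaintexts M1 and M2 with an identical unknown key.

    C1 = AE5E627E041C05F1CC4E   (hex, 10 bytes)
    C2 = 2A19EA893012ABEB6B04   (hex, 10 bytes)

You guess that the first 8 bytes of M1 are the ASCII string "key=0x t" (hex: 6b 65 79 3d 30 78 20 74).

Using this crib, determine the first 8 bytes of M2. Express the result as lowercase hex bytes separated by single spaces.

First, C1 ⊕ C2 = (M1 ⊕ K) ⊕ (M2 ⊕ K) = M1 ⊕ M2, so the key drops out. Then M2 = (M1 ⊕ M2) ⊕ M1 over the first 8 bytes.
byte 0: (ae XOR 2a) XOR 6b = 84 XOR 6b = ef
byte 1: (5e XOR 19) XOR 65 = 47 XOR 65 = 22
byte 2: (62 XOR ea) XOR 79 = 88 XOR 79 = f1
byte 3: (7e XOR 89) XOR 3d = f7 XOR 3d = ca
byte 4: (04 XOR 30) XOR 30 = 34 XOR 30 = 04
byte 5: (1c XOR 12) XOR 78 = 0e XOR 78 = 76
byte 6: (05 XOR ab) XOR 20 = ae XOR 20 = 8e
byte 7: (f1 XOR eb) XOR 74 = 1a XOR 74 = 6e

ef 22 f1 ca 04 76 8e 6e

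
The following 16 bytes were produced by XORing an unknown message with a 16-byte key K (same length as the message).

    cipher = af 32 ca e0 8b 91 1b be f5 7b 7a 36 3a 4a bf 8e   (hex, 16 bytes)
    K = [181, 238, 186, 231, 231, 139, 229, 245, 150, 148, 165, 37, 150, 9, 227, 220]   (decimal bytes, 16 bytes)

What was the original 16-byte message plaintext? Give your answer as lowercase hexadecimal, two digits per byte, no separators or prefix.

1adc70076c1afe4b63efdf13ac435c52

XOR is its own inverse, so applying the key byte-wise gives the result directly.
af XOR b5 = 1a
32 XOR ee = dc
ca XOR ba = 70
e0 XOR e7 = 07
8b XOR e7 = 6c
91 XOR 8b = 1a
1b XOR e5 = fe
be XOR f5 = 4b
f5 XOR 96 = 63
7b XOR 94 = ef
7a XOR a5 = df
36 XOR 25 = 13
3a XOR 96 = ac
4a XOR 09 = 43
bf XOR e3 = 5c
8e XOR dc = 52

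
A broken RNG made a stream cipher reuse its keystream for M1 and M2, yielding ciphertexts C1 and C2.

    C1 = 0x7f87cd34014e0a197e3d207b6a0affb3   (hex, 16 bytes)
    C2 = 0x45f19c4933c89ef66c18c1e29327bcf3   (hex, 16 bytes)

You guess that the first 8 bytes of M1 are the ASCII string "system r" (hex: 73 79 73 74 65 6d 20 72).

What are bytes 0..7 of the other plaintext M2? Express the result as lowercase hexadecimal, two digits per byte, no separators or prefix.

First, C1 ⊕ C2 = (M1 ⊕ K) ⊕ (M2 ⊕ K) = M1 ⊕ M2, so the key drops out. Then M2 = (M1 ⊕ M2) ⊕ M1 over the first 8 bytes.
byte 0: (7f xor 45) xor 73 = 3a xor 73 = 49
byte 1: (87 xor f1) xor 79 = 76 xor 79 = 0f
byte 2: (cd xor 9c) xor 73 = 51 xor 73 = 22
byte 3: (34 xor 49) xor 74 = 7d xor 74 = 09
byte 4: (01 xor 33) xor 65 = 32 xor 65 = 57
byte 5: (4e xor c8) xor 6d = 86 xor 6d = eb
byte 6: (0a xor 9e) xor 20 = 94 xor 20 = b4
byte 7: (19 xor f6) xor 72 = ef xor 72 = 9d

490f220957ebb49d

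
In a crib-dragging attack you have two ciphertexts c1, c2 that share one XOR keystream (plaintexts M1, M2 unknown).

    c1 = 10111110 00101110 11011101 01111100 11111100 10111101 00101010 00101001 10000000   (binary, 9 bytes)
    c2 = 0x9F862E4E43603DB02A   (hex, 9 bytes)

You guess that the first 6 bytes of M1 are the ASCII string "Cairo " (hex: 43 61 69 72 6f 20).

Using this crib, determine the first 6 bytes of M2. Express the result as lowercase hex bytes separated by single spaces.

62 c9 9a 40 d0 fd

First, c1 ⊕ c2 = (M1 ⊕ K) ⊕ (M2 ⊕ K) = M1 ⊕ M2, so the key drops out. Then M2 = (M1 ⊕ M2) ⊕ M1 over the first 6 bytes.
byte 0: (be ^ 9f) ^ 43 = 21 ^ 43 = 62
byte 1: (2e ^ 86) ^ 61 = a8 ^ 61 = c9
byte 2: (dd ^ 2e) ^ 69 = f3 ^ 69 = 9a
byte 3: (7c ^ 4e) ^ 72 = 32 ^ 72 = 40
byte 4: (fc ^ 43) ^ 6f = bf ^ 6f = d0
byte 5: (bd ^ 60) ^ 20 = dd ^ 20 = fd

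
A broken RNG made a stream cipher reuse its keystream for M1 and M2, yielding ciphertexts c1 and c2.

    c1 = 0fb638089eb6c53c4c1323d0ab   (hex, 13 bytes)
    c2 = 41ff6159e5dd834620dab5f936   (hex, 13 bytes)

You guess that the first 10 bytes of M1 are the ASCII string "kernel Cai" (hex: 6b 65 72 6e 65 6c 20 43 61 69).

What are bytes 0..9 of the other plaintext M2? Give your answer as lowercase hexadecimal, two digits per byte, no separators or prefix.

252c2b3f1e0766390da0

First, c1 ⊕ c2 = (M1 ⊕ K) ⊕ (M2 ⊕ K) = M1 ⊕ M2, so the key drops out. Then M2 = (M1 ⊕ M2) ⊕ M1 over the first 10 bytes.
byte 0: (0f ^ 41) ^ 6b = 4e ^ 6b = 25
byte 1: (b6 ^ ff) ^ 65 = 49 ^ 65 = 2c
byte 2: (38 ^ 61) ^ 72 = 59 ^ 72 = 2b
byte 3: (08 ^ 59) ^ 6e = 51 ^ 6e = 3f
byte 4: (9e ^ e5) ^ 65 = 7b ^ 65 = 1e
byte 5: (b6 ^ dd) ^ 6c = 6b ^ 6c = 07
byte 6: (c5 ^ 83) ^ 20 = 46 ^ 20 = 66
byte 7: (3c ^ 46) ^ 43 = 7a ^ 43 = 39
byte 8: (4c ^ 20) ^ 61 = 6c ^ 61 = 0d
byte 9: (13 ^ da) ^ 69 = c9 ^ 69 = a0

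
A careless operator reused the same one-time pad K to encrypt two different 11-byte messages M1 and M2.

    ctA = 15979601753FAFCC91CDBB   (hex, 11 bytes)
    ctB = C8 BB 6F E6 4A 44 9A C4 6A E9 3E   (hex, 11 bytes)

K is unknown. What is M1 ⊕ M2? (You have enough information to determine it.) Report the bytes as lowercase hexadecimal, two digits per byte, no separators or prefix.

ctA ⊕ ctB = (M1 ⊕ K) ⊕ (M2 ⊕ K) = M1 ⊕ M2 — the shared key cancels under XOR.
15 ^ c8 = dd
97 ^ bb = 2c
96 ^ 6f = f9
01 ^ e6 = e7
75 ^ 4a = 3f
3f ^ 44 = 7b
af ^ 9a = 35
cc ^ c4 = 08
91 ^ 6a = fb
cd ^ e9 = 24
bb ^ 3e = 85

dd2cf9e73f7b3508fb2485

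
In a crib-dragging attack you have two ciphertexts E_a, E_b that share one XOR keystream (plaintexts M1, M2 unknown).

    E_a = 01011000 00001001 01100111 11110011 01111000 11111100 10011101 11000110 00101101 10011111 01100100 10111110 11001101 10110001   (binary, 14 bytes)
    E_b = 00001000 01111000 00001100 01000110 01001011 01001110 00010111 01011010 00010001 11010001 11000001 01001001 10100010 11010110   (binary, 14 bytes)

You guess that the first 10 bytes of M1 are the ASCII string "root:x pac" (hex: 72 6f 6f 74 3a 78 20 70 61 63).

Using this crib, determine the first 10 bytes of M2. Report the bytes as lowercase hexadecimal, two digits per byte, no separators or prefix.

First, E_a ⊕ E_b = (M1 ⊕ K) ⊕ (M2 ⊕ K) = M1 ⊕ M2, so the key drops out. Then M2 = (M1 ⊕ M2) ⊕ M1 over the first 10 bytes.
byte 0: (58 XOR 08) XOR 72 = 50 XOR 72 = 22
byte 1: (09 XOR 78) XOR 6f = 71 XOR 6f = 1e
byte 2: (67 XOR 0c) XOR 6f = 6b XOR 6f = 04
byte 3: (f3 XOR 46) XOR 74 = b5 XOR 74 = c1
byte 4: (78 XOR 4b) XOR 3a = 33 XOR 3a = 09
byte 5: (fc XOR 4e) XOR 78 = b2 XOR 78 = ca
byte 6: (9d XOR 17) XOR 20 = 8a XOR 20 = aa
byte 7: (c6 XOR 5a) XOR 70 = 9c XOR 70 = ec
byte 8: (2d XOR 11) XOR 61 = 3c XOR 61 = 5d
byte 9: (9f XOR d1) XOR 63 = 4e XOR 63 = 2d

221e04c109caaaec5d2d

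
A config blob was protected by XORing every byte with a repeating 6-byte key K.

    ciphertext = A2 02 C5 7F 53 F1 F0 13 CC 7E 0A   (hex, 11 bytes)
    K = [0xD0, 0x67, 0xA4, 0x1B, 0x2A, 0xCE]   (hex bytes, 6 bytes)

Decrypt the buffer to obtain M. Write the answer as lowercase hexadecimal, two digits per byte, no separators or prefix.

72656164793f2074686520

The 6-byte key repeats, so the effective keystream is d0 67 a4 1b 2a ce d0 67 a4 1b 2a.
byte 0: 10100010 ^ 11010000 = 01110010
byte 1: 00000010 ^ 01100111 = 01100101
byte 2: 11000101 ^ 10100100 = 01100001
byte 3: 01111111 ^ 00011011 = 01100100
byte 4: 01010011 ^ 00101010 = 01111001
byte 5: 11110001 ^ 11001110 = 00111111
byte 6: 11110000 ^ 11010000 = 00100000
byte 7: 00010011 ^ 01100111 = 01110100
byte 8: 11001100 ^ 10100100 = 01101000
byte 9: 01111110 ^ 00011011 = 01100101
byte 10: 00001010 ^ 00101010 = 00100000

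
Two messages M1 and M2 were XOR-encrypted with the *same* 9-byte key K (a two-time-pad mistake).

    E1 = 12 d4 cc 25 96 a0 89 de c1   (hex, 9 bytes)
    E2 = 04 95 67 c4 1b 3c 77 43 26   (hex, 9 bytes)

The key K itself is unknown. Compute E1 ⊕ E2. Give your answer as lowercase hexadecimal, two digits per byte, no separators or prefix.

1641abe18d9cfe9de7

E1 ⊕ E2 = (M1 ⊕ K) ⊕ (M2 ⊕ K) = M1 ⊕ M2 — the shared key cancels under XOR.
 18 XOR   4 =  22
212 XOR 149 =  65
204 XOR 103 = 171
 37 XOR 196 = 225
150 XOR  27 = 141
160 XOR  60 = 156
137 XOR 119 = 254
222 XOR  67 = 157
193 XOR  38 = 231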